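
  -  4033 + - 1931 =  - 5964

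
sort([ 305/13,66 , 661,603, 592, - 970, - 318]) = [ - 970, - 318,305/13,66,592, 603,661]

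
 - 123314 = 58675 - 181989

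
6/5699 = 6/5699 =0.00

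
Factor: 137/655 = 5^( - 1 )*131^( - 1)*137^1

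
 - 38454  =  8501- 46955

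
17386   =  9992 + 7394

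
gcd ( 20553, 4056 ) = 39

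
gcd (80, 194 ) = 2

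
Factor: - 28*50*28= - 39200 = - 2^5*5^2*7^2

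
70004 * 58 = 4060232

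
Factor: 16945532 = 2^2*17^1*249199^1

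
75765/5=15153 = 15153.00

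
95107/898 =95107/898 = 105.91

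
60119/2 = 60119/2 = 30059.50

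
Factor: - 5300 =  - 2^2  *5^2*53^1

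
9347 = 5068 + 4279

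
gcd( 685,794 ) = 1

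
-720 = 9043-9763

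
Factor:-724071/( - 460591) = 3^1 *19^1*311^ (- 1 )*1481^( -1)*12703^1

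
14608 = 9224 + 5384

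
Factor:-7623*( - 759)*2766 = 16003680462 = 2^1*3^4 *7^1*11^3*23^1*461^1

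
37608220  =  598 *62890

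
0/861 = 0 = 0.00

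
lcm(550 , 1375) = 2750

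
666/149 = 666/149= 4.47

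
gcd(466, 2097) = 233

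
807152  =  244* 3308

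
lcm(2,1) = 2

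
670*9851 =6600170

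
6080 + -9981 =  - 3901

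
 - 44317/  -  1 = 44317+0/1 = 44317.00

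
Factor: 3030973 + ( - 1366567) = 1664406 = 2^1*3^2*92467^1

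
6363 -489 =5874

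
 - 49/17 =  - 3 + 2/17= -2.88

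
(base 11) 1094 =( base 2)10110011010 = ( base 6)10350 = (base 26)234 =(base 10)1434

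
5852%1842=326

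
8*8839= 70712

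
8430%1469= 1085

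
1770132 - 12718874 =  -10948742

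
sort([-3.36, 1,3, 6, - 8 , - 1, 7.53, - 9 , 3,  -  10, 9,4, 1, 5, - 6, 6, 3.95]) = [ - 10,  -  9, - 8, - 6, - 3.36, - 1,1,  1, 3 , 3, 3.95, 4, 5,6, 6, 7.53,9]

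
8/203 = 8/203  =  0.04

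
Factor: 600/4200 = 1/7 = 7^ ( - 1)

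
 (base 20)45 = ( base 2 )1010101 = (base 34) 2h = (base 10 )85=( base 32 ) 2L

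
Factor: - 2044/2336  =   - 7/8 = - 2^(- 3) * 7^1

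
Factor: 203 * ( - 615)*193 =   -  3^1*5^1*7^1*29^1*41^1*193^1 =-24095085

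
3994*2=7988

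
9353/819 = 11 + 344/819  =  11.42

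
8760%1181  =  493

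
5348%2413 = 522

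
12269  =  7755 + 4514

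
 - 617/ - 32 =19  +  9/32= 19.28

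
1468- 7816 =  - 6348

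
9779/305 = 32 + 19/305 = 32.06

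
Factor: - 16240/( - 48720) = 3^( - 1)  =  1/3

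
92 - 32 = 60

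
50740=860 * 59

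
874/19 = 46= 46.00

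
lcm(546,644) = 25116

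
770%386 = 384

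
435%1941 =435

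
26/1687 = 26/1687 = 0.02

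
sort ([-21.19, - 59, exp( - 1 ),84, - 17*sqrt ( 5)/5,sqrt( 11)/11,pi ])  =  [  -  59, -21.19,- 17*sqrt( 5 ) /5,sqrt(11)/11,exp( - 1),pi, 84]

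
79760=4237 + 75523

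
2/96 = 1/48 = 0.02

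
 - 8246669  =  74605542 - 82852211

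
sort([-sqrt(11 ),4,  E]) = [ - sqrt (11 ), E,4] 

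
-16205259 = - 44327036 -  - 28121777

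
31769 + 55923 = 87692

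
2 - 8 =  -6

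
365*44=16060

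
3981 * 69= 274689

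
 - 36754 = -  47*782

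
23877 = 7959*3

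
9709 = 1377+8332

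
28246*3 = 84738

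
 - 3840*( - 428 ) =1643520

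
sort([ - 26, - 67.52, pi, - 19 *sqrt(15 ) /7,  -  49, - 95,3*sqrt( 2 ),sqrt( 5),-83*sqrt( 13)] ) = [ - 83 *sqrt( 13), - 95  , - 67.52, - 49 , - 26, - 19*sqrt( 15 ) /7 , sqrt( 5 ),pi, 3*sqrt( 2 )]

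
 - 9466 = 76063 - 85529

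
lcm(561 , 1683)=1683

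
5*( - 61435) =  - 307175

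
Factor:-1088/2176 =- 1/2= -2^( - 1 )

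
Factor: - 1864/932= -2^1  =  -2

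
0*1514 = 0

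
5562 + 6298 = 11860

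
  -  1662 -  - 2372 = 710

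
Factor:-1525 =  - 5^2*61^1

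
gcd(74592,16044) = 84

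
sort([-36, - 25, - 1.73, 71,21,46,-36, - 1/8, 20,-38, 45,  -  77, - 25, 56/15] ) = [ - 77, - 38, - 36, - 36,  -  25, - 25,-1.73 ,  -  1/8, 56/15, 20, 21, 45, 46, 71 ]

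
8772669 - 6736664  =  2036005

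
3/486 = 1/162 = 0.01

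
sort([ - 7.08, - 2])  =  [ - 7.08, - 2] 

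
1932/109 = 17 + 79/109 = 17.72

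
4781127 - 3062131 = 1718996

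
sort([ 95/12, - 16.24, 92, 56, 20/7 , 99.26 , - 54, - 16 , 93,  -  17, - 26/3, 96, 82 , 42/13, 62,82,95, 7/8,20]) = [  -  54, - 17, - 16.24, - 16, - 26/3, 7/8,20/7, 42/13,  95/12, 20,  56,62,82, 82, 92, 93,95, 96, 99.26] 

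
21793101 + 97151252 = 118944353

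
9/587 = 9/587 = 0.02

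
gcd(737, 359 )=1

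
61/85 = 61/85 = 0.72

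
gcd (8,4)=4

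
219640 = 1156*190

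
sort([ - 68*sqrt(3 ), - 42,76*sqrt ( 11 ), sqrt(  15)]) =[-68* sqrt(3 ) , - 42,sqrt ( 15),76 * sqrt (11) ]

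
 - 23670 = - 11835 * 2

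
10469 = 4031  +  6438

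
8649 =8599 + 50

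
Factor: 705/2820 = 1/4 = 2^( - 2)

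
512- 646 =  - 134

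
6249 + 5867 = 12116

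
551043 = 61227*9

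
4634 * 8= 37072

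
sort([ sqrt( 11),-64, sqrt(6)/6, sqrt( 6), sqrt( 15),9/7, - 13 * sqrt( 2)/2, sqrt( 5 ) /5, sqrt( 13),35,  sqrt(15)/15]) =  [ - 64, - 13*sqrt( 2 ) /2, sqrt (15 )/15,sqrt( 6 )/6 , sqrt( 5 ) /5, 9/7,sqrt(6 ),sqrt(11), sqrt( 13),sqrt( 15), 35 ] 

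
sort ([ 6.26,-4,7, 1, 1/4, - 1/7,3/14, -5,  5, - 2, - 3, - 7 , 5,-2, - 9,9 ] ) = [ - 9,-7, - 5 , - 4,  -  3, - 2, - 2,-1/7, 3/14,1/4,1,5, 5,6.26 , 7,9]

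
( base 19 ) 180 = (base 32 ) G1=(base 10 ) 513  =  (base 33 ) fi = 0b1000000001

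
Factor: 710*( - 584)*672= - 278638080 =-2^9*3^1 * 5^1 * 7^1*71^1* 73^1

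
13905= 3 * 4635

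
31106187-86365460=-55259273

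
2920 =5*584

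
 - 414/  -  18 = 23/1 =23.00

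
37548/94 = 18774/47= 399.45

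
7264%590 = 184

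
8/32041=8/32041 = 0.00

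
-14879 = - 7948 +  - 6931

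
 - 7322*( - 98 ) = 717556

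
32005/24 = 1333+13/24 = 1333.54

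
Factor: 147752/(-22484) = - 2^1*7^( - 1)  *23^1 =-46/7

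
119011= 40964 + 78047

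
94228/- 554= - 171  +  253/277 =-170.09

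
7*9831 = 68817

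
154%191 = 154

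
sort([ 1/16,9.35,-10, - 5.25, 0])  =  [-10, - 5.25,  0,1/16,9.35]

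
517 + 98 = 615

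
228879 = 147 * 1557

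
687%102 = 75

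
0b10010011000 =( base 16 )498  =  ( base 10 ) 1176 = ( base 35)XL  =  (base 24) 210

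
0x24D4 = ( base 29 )B63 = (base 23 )hil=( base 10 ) 9428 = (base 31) 9P4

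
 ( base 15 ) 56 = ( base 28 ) 2p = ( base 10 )81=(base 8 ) 121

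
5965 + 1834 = 7799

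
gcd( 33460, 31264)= 4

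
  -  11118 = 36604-47722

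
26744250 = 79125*338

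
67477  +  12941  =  80418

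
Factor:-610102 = -2^1*29^1*67^1*157^1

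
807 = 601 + 206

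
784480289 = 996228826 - 211748537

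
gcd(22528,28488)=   8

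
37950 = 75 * 506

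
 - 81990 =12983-94973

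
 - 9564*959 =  - 9171876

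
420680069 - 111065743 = 309614326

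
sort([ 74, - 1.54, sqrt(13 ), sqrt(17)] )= [ - 1.54,  sqrt (13 ), sqrt( 17), 74 ]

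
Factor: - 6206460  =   - 2^2*3^1*5^1 * 13^1*73^1*109^1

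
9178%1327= 1216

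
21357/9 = 2373 = 2373.00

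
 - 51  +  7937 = 7886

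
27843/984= 28 + 97/328 = 28.30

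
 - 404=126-530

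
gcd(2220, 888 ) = 444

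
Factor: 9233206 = 2^1*4616603^1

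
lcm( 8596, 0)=0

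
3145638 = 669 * 4702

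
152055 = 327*465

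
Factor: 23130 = 2^1 * 3^2*5^1*257^1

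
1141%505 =131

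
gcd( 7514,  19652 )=578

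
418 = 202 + 216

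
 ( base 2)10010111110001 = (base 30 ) ann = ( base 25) fdd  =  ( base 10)9713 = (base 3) 111022202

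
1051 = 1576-525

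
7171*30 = 215130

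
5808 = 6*968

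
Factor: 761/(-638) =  - 2^( - 1 )*11^ ( - 1)*29^( - 1 ) *761^1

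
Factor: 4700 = 2^2 * 5^2*47^1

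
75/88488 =25/29496 =0.00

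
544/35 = 544/35 = 15.54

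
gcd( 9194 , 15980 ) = 2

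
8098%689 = 519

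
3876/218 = 1938/109=17.78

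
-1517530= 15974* ( - 95) 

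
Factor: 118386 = 2^1 * 3^2*6577^1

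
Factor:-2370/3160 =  - 2^(- 2) *3^1  =  - 3/4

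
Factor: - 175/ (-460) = 35/92 = 2^( - 2 ) *5^1*7^1*23^(  -  1)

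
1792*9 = 16128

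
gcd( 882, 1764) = 882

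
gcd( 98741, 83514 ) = 1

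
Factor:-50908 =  - 2^2 * 11^1*13^1*89^1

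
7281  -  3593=3688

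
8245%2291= 1372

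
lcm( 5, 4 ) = 20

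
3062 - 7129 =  -4067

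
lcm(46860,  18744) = 93720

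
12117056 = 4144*2924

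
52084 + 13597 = 65681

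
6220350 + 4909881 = 11130231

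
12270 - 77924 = -65654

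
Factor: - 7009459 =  - 103^1* 68053^1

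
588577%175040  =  63457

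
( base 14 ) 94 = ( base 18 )74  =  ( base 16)82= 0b10000010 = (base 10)130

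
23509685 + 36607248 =60116933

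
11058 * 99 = 1094742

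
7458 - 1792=5666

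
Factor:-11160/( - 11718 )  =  20/21 =2^2*3^( - 1 ) * 5^1*7^(-1)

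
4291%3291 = 1000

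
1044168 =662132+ 382036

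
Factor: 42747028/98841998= 21373514/49420999= 2^1*653^ ( - 1 ) *709^1*15073^1*75683^( - 1 )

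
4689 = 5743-1054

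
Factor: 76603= 76603^1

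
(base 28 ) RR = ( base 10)783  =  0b1100001111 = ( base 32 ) OF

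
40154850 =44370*905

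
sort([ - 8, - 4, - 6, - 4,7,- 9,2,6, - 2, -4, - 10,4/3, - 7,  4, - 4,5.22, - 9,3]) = [ - 10, - 9,-9, - 8, - 7, - 6 , - 4,-4 , - 4,-4, - 2, 4/3,2,3 , 4,5.22,6,7]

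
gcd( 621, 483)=69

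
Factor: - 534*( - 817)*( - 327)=  -  142662906= - 2^1 * 3^2 * 19^1*43^1*89^1*109^1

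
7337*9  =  66033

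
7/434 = 1/62 = 0.02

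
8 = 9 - 1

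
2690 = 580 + 2110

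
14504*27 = 391608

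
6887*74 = 509638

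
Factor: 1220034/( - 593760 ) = -203339/98960 = - 2^ ( - 4)*5^( - 1 )*1237^( - 1 )*203339^1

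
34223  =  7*4889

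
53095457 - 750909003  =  -697813546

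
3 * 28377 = 85131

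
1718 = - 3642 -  - 5360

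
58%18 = 4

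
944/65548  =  236/16387 = 0.01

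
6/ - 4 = -3/2 = - 1.50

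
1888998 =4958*381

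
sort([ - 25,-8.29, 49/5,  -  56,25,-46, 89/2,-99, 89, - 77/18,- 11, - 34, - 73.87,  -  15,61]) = [ - 99, - 73.87, - 56, - 46,  -  34,  -  25, - 15, - 11,- 8.29, - 77/18, 49/5, 25,89/2,  61, 89 ]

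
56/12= 14/3 = 4.67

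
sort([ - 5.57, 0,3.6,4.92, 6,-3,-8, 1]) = [ - 8, - 5.57, - 3, 0, 1 , 3.6, 4.92, 6] 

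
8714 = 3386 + 5328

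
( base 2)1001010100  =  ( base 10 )596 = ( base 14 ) 308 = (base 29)KG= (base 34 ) HI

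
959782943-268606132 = 691176811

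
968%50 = 18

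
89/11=8 + 1/11 = 8.09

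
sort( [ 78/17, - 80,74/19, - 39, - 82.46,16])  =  [ - 82.46, - 80, - 39,74/19 , 78/17,16]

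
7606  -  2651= 4955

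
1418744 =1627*872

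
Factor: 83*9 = 3^2*83^1= 747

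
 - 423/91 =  - 423/91 = -4.65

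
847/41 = 847/41 = 20.66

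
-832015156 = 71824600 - 903839756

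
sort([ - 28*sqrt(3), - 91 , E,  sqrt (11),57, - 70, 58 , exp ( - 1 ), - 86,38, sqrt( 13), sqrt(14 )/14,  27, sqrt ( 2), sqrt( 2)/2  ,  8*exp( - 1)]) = [ - 91, - 86, - 70, - 28*sqrt(3),sqrt( 14)/14,exp( - 1), sqrt(2 ) /2,  sqrt( 2 ), E, 8*exp( - 1 ),  sqrt(11 ),sqrt( 13),27, 38 , 57,58]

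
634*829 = 525586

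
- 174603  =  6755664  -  6930267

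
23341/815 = 28  +  521/815 =28.64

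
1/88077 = 1/88077 = 0.00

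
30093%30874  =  30093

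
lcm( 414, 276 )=828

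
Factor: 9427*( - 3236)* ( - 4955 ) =151156100260= 2^2*5^1 *11^1  *809^1*857^1* 991^1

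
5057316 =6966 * 726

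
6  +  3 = 9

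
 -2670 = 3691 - 6361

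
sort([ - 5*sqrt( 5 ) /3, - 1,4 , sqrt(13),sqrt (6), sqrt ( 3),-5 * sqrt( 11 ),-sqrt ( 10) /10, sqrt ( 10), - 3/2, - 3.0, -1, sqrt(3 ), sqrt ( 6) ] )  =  [ - 5*sqrt(11),-5*sqrt(5 ) /3, - 3.0, - 3/2, - 1, - 1, - sqrt ( 10)/10  ,  sqrt(3), sqrt( 3 ), sqrt( 6), sqrt ( 6), sqrt (10 ) , sqrt (13), 4]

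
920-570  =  350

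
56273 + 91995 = 148268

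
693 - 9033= - 8340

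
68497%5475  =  2797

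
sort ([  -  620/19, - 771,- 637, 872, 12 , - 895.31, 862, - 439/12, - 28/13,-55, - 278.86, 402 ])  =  [ - 895.31,-771 ,-637, - 278.86 ,-55,-439/12, - 620/19, - 28/13,  12, 402,862, 872 ] 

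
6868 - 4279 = 2589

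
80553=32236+48317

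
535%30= 25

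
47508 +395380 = 442888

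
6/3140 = 3/1570= 0.00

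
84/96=7/8 = 0.88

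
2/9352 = 1/4676  =  0.00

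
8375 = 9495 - 1120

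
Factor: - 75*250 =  - 18750=- 2^1*3^1*5^5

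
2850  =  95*30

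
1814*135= 244890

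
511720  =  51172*10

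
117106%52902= 11302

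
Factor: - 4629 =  - 3^1*1543^1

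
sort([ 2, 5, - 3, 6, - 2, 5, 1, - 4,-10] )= [ - 10, - 4, - 3,-2,1,2,5,5,6]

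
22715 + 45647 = 68362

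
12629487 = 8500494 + 4128993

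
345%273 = 72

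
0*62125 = 0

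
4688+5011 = 9699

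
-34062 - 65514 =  - 99576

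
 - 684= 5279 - 5963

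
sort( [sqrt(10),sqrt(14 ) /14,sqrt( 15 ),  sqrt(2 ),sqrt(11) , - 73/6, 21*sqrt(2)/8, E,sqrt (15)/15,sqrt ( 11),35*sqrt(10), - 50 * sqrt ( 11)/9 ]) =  [ - 50 *sqrt(11 )/9, - 73/6,sqrt(15)/15,sqrt(14)/14,sqrt( 2),  E, sqrt(10 ), sqrt (11),  sqrt( 11), 21*sqrt(2) /8, sqrt( 15 )  ,  35* sqrt( 10)]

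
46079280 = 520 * 88614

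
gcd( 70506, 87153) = 3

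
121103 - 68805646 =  - 68684543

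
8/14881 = 8/14881 = 0.00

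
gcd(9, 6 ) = 3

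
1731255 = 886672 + 844583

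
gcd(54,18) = 18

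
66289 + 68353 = 134642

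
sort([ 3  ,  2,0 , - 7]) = [- 7 , 0,2,3 ] 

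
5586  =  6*931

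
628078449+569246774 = 1197325223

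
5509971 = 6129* 899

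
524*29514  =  15465336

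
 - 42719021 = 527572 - 43246593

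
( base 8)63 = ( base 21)29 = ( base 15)36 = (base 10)51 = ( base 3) 1220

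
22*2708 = 59576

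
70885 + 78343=149228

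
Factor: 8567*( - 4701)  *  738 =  - 29721818646 = - 2^1*3^3*13^1 * 41^1* 659^1*1567^1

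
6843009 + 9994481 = 16837490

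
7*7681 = 53767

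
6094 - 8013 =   -  1919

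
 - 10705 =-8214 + -2491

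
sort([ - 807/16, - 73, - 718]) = [ - 718, - 73, - 807/16 ] 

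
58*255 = 14790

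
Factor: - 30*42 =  - 1260 = - 2^2*3^2 * 5^1* 7^1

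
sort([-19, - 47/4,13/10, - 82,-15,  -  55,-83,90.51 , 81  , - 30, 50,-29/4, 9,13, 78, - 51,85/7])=[ - 83,  -  82,- 55, - 51 , - 30, - 19, - 15, -47/4, - 29/4, 13/10, 9, 85/7, 13, 50, 78, 81, 90.51 ] 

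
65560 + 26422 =91982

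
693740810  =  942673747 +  - 248932937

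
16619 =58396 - 41777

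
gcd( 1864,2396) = 4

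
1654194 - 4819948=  - 3165754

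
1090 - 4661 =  - 3571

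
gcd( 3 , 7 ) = 1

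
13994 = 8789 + 5205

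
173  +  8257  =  8430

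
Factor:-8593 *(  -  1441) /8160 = 2^(-5 ) * 3^( - 1) * 5^ (-1)*11^1 * 13^1 * 17^(-1 )*131^1*661^1 = 12382513/8160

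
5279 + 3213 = 8492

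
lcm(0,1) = 0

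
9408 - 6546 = 2862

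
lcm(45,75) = 225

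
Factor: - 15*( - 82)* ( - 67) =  - 2^1 * 3^1*5^1*41^1*67^1 = - 82410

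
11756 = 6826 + 4930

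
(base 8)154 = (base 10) 108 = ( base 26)44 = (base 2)1101100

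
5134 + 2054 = 7188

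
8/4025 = 8/4025 = 0.00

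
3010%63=49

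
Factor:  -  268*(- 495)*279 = 37012140 = 2^2* 3^4*5^1*11^1 * 31^1*67^1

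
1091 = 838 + 253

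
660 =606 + 54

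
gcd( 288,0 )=288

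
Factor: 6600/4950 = 4/3  =  2^2*3^( - 1) 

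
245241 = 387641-142400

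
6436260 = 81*79460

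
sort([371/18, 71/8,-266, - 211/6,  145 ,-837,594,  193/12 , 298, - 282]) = [ - 837, - 282,  -  266, - 211/6,71/8,193/12,371/18,145,298,594]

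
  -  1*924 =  - 924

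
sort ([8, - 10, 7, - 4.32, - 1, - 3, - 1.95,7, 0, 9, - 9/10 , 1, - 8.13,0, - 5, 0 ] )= [- 10, - 8.13,  -  5, - 4.32, - 3,-1.95,-1,-9/10,0, 0, 0,  1, 7,  7,8, 9]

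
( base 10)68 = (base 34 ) 20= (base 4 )1010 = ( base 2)1000100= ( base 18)3e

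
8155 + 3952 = 12107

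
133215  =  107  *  1245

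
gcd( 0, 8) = 8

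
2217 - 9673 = -7456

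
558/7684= 279/3842 = 0.07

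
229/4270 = 229/4270 = 0.05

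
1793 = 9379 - 7586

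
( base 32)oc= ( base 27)11o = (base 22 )1DA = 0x30C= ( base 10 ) 780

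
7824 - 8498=  -  674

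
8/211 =8/211 = 0.04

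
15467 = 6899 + 8568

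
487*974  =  474338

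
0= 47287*0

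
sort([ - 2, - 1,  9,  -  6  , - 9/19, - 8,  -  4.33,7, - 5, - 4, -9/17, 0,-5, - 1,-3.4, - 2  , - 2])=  [ - 8,-6, - 5, - 5, - 4.33,- 4, - 3.4,-2,-2, -2, -1, -1, - 9/17,-9/19,  0,7 , 9]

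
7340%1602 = 932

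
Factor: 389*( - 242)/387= - 94138/387=- 2^1*3^( - 2 ) * 11^2*43^(  -  1 )*389^1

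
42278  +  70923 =113201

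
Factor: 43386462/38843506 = 3^3*7^2 * 13^(-1)*19^1*863^1* 1493981^( - 1 )= 21693231/19421753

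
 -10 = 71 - 81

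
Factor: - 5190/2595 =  - 2^1= - 2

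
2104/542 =1052/271 = 3.88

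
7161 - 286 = 6875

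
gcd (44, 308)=44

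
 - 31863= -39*817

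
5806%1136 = 126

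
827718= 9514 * 87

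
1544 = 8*193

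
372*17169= 6386868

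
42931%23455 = 19476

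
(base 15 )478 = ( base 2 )1111110101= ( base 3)1101112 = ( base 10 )1013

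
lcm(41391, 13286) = 1076166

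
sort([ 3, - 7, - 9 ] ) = [ - 9,  -  7,3]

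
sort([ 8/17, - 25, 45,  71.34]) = [ - 25  ,  8/17,45,71.34]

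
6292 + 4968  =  11260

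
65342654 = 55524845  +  9817809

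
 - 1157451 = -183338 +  - 974113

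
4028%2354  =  1674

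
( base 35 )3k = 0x7D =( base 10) 125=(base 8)175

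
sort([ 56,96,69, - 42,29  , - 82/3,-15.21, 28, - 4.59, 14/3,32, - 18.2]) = [ - 42, - 82/3, - 18.2, -15.21, - 4.59,  14/3,28,29,  32, 56, 69,96]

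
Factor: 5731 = 11^1*521^1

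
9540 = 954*10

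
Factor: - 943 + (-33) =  -976 = - 2^4*61^1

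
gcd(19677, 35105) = 7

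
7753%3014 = 1725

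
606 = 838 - 232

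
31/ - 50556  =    -  1 + 50525/50556 = - 0.00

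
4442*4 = 17768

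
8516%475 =441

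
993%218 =121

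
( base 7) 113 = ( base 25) 29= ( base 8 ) 73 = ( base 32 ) 1R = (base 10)59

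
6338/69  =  91+59/69= 91.86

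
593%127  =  85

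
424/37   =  424/37 = 11.46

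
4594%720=274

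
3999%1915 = 169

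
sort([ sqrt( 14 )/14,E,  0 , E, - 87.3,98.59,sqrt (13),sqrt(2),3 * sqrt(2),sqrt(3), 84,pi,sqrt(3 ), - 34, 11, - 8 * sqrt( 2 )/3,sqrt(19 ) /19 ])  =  [-87.3, - 34, - 8*sqrt ( 2) /3,0 , sqrt(19)/19,sqrt( 14)/14,  sqrt(2 ), sqrt(3),sqrt( 3 ), E, E,pi, sqrt(13 ),3*sqrt(2),11, 84,98.59]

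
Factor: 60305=5^1*7^1*1723^1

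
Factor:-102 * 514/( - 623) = 2^2*3^1*7^( - 1 ) * 17^1 *89^( - 1) * 257^1 = 52428/623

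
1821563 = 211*8633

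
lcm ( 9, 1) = 9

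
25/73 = 25/73 = 0.34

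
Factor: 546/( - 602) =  - 39/43 = - 3^1*13^1 * 43^( - 1)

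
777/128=6 + 9/128=6.07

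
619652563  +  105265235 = 724917798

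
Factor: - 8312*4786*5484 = -218160276288  =  -  2^6* 3^1*457^1*1039^1*2393^1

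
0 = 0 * 245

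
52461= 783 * 67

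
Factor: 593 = 593^1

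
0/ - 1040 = 0/1 = - 0.00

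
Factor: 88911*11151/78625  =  26795853/2125 = 3^6*5^( - 3 ) * 7^1* 17^ ( - 1)*59^1  *  89^1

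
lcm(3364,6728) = 6728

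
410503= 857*479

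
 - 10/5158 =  - 5/2579 = - 0.00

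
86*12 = 1032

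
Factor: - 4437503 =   -  7^1*191^1 * 3319^1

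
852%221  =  189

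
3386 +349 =3735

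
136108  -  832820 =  - 696712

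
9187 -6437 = 2750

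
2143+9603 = 11746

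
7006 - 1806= 5200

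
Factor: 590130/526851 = 2^1*3^(  -  1)*5^1*13^(-1 )*19^( - 1 )*83^1 = 830/741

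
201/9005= 201/9005 = 0.02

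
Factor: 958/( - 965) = - 2^1 *5^( - 1)*193^(  -  1)*479^1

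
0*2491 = 0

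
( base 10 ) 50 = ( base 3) 1212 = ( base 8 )62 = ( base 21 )28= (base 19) 2c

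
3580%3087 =493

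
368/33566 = 184/16783 = 0.01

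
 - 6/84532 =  - 1 + 42263/42266 = - 0.00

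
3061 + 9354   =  12415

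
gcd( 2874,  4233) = 3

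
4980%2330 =320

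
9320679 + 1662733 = 10983412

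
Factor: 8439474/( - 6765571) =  - 2^1  *3^1*61^( - 1) *137^1*197^ (-1)*563^( - 1)*10267^1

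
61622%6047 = 1152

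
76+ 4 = 80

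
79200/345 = 5280/23 = 229.57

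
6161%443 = 402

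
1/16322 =1/16322 = 0.00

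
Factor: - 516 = -2^2* 3^1*43^1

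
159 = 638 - 479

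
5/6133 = 5/6133  =  0.00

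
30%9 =3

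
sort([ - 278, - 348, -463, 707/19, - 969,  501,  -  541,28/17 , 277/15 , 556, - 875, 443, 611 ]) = [ - 969 , - 875,  -  541  , - 463,- 348,  -  278,28/17, 277/15,707/19, 443, 501, 556, 611] 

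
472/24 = 59/3 = 19.67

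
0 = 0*60541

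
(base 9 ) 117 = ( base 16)61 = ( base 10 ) 97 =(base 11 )89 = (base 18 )57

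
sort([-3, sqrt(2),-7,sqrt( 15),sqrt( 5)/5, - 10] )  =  [ - 10 ,  -  7, - 3, sqrt( 5) /5,sqrt( 2),  sqrt(15)] 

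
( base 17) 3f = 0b1000010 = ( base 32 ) 22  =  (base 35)1v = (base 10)66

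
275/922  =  275/922 = 0.30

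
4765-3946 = 819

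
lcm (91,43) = 3913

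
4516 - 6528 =- 2012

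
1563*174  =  271962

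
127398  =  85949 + 41449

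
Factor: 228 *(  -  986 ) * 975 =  -2^3*3^2*5^2 * 13^1*17^1* 19^1*29^1 = -219187800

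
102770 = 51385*2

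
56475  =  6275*9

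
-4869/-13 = 374 + 7/13 =374.54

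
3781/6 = 3781/6= 630.17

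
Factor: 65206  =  2^1*32603^1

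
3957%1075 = 732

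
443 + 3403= 3846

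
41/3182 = 41/3182 =0.01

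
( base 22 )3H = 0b1010011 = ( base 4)1103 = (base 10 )83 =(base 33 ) 2H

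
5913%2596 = 721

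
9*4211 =37899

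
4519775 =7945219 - 3425444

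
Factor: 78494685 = 3^1 *5^1*5232979^1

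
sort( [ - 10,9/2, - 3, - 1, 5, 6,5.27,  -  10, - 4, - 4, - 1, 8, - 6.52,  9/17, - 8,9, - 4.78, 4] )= [ - 10, - 10 , - 8 , - 6.52, - 4.78 , - 4 , - 4, - 3, - 1, - 1,9/17,4 , 9/2,5,5.27, 6, 8,9 ]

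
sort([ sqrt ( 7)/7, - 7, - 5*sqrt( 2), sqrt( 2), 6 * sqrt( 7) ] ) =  [ - 5*sqrt(2), - 7,  sqrt(7)/7, sqrt( 2), 6*sqrt( 7)]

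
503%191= 121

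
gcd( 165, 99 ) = 33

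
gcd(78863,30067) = 1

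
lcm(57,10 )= 570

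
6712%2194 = 130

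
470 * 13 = 6110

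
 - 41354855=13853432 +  -55208287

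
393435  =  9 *43715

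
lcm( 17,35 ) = 595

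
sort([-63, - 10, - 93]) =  [ - 93, - 63, - 10] 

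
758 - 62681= - 61923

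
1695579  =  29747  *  57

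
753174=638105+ 115069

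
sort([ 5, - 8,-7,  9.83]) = [ - 8, - 7,5,9.83 ] 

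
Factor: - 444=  - 2^2 * 3^1*37^1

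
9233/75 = 123 + 8/75=123.11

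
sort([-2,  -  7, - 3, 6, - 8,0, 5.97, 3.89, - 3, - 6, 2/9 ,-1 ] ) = [ - 8, - 7,  -  6, - 3 , - 3,  -  2, -1, 0,2/9 , 3.89,5.97,6 ] 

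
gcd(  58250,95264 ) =2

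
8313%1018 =169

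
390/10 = 39=39.00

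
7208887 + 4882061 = 12090948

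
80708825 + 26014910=106723735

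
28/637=4/91 = 0.04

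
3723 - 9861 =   -  6138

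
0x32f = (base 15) 395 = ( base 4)30233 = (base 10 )815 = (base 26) 159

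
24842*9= 223578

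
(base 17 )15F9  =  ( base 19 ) I6A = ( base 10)6622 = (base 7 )25210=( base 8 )14736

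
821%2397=821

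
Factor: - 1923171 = - 3^1*641057^1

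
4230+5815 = 10045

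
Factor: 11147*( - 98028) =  - 2^2* 3^2*7^1*71^1*157^1*389^1 = - 1092718116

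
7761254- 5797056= 1964198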